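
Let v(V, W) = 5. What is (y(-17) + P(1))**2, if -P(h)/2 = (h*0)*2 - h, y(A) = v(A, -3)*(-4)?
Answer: 324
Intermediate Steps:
y(A) = -20 (y(A) = 5*(-4) = -20)
P(h) = 2*h (P(h) = -2*((h*0)*2 - h) = -2*(0*2 - h) = -2*(0 - h) = -(-2)*h = 2*h)
(y(-17) + P(1))**2 = (-20 + 2*1)**2 = (-20 + 2)**2 = (-18)**2 = 324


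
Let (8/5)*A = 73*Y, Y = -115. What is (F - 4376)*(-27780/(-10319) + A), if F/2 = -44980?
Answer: 5104966520720/10319 ≈ 4.9472e+8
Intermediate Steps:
F = -89960 (F = 2*(-44980) = -89960)
A = -41975/8 (A = 5*(73*(-115))/8 = (5/8)*(-8395) = -41975/8 ≈ -5246.9)
(F - 4376)*(-27780/(-10319) + A) = (-89960 - 4376)*(-27780/(-10319) - 41975/8) = -94336*(-27780*(-1/10319) - 41975/8) = -94336*(27780/10319 - 41975/8) = -94336*(-432917785/82552) = 5104966520720/10319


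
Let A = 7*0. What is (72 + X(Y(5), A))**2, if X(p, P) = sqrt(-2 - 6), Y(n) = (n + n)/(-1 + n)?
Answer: 5176 + 288*I*sqrt(2) ≈ 5176.0 + 407.29*I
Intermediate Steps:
Y(n) = 2*n/(-1 + n) (Y(n) = (2*n)/(-1 + n) = 2*n/(-1 + n))
A = 0
X(p, P) = 2*I*sqrt(2) (X(p, P) = sqrt(-8) = 2*I*sqrt(2))
(72 + X(Y(5), A))**2 = (72 + 2*I*sqrt(2))**2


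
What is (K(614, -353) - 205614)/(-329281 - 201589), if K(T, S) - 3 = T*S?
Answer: 422353/530870 ≈ 0.79559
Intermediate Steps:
K(T, S) = 3 + S*T (K(T, S) = 3 + T*S = 3 + S*T)
(K(614, -353) - 205614)/(-329281 - 201589) = ((3 - 353*614) - 205614)/(-329281 - 201589) = ((3 - 216742) - 205614)/(-530870) = (-216739 - 205614)*(-1/530870) = -422353*(-1/530870) = 422353/530870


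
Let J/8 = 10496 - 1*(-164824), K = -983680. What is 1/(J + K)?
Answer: 1/418880 ≈ 2.3873e-6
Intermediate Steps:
J = 1402560 (J = 8*(10496 - 1*(-164824)) = 8*(10496 + 164824) = 8*175320 = 1402560)
1/(J + K) = 1/(1402560 - 983680) = 1/418880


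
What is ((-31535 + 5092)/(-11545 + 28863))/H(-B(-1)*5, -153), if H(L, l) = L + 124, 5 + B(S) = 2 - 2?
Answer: -26443/2580382 ≈ -0.010248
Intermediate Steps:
B(S) = -5 (B(S) = -5 + (2 - 2) = -5 + 0 = -5)
H(L, l) = 124 + L
((-31535 + 5092)/(-11545 + 28863))/H(-B(-1)*5, -153) = ((-31535 + 5092)/(-11545 + 28863))/(124 - 1*(-5)*5) = (-26443/17318)/(124 + 5*5) = (-26443*1/17318)/(124 + 25) = -26443/17318/149 = -26443/17318*1/149 = -26443/2580382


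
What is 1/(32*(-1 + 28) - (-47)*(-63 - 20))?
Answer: -1/3037 ≈ -0.00032927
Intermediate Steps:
1/(32*(-1 + 28) - (-47)*(-63 - 20)) = 1/(32*27 - (-47)*(-83)) = 1/(864 - 1*3901) = 1/(864 - 3901) = 1/(-3037) = -1/3037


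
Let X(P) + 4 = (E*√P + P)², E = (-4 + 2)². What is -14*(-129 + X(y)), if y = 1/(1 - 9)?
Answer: 60473/32 + 7*I*√2/2 ≈ 1889.8 + 4.9497*I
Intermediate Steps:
y = -⅛ (y = 1/(-8) = -⅛ ≈ -0.12500)
E = 4 (E = (-2)² = 4)
X(P) = -4 + (P + 4*√P)² (X(P) = -4 + (4*√P + P)² = -4 + (P + 4*√P)²)
-14*(-129 + X(y)) = -14*(-129 + (-4 + (-⅛ + 4*√(-⅛))²)) = -14*(-129 + (-4 + (-⅛ + 4*(I*√2/4))²)) = -14*(-129 + (-4 + (-⅛ + I*√2)²)) = -14*(-133 + (-⅛ + I*√2)²) = 1862 - 14*(-⅛ + I*√2)²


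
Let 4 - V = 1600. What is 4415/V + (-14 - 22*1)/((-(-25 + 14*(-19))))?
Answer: -447407/154812 ≈ -2.8900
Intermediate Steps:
V = -1596 (V = 4 - 1*1600 = 4 - 1600 = -1596)
4415/V + (-14 - 22*1)/((-(-25 + 14*(-19)))) = 4415/(-1596) + (-14 - 22*1)/((-(-25 + 14*(-19)))) = 4415*(-1/1596) + (-14 - 22)/((-(-25 - 266))) = -4415/1596 - 36/((-1*(-291))) = -4415/1596 - 36/291 = -4415/1596 - 36*1/291 = -4415/1596 - 12/97 = -447407/154812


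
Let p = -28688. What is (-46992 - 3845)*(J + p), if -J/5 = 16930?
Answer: 5761763906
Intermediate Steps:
J = -84650 (J = -5*16930 = -84650)
(-46992 - 3845)*(J + p) = (-46992 - 3845)*(-84650 - 28688) = -50837*(-113338) = 5761763906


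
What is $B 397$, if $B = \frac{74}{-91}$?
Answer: $- \frac{29378}{91} \approx -322.83$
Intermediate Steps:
$B = - \frac{74}{91}$ ($B = 74 \left(- \frac{1}{91}\right) = - \frac{74}{91} \approx -0.81319$)
$B 397 = \left(- \frac{74}{91}\right) 397 = - \frac{29378}{91}$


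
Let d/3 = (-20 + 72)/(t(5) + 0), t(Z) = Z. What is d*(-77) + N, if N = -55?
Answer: -12287/5 ≈ -2457.4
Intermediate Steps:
d = 156/5 (d = 3*((-20 + 72)/(5 + 0)) = 3*(52/5) = 156/5 ≈ 31.200)
d*(-77) + N = (156/5)*(-77) - 55 = -12012/5 - 55 = -12287/5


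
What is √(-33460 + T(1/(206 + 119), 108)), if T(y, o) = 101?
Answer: I*√33359 ≈ 182.64*I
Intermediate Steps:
√(-33460 + T(1/(206 + 119), 108)) = √(-33460 + 101) = √(-33359) = I*√33359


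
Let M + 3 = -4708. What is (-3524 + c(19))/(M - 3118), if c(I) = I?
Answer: 3505/7829 ≈ 0.44769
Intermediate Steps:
M = -4711 (M = -3 - 4708 = -4711)
(-3524 + c(19))/(M - 3118) = (-3524 + 19)/(-4711 - 3118) = -3505/(-7829) = -3505*(-1/7829) = 3505/7829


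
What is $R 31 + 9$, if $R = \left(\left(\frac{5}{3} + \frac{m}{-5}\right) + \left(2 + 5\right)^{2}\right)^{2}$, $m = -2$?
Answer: $\frac{18191461}{225} \approx 80851.0$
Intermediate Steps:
$R = \frac{586756}{225}$ ($R = \left(\left(\frac{5}{3} - \frac{2}{-5}\right) + \left(2 + 5\right)^{2}\right)^{2} = \left(\left(5 \cdot \frac{1}{3} - - \frac{2}{5}\right) + 7^{2}\right)^{2} = \left(\left(\frac{5}{3} + \frac{2}{5}\right) + 49\right)^{2} = \left(\frac{31}{15} + 49\right)^{2} = \left(\frac{766}{15}\right)^{2} = \frac{586756}{225} \approx 2607.8$)
$R 31 + 9 = \frac{586756}{225} \cdot 31 + 9 = \frac{18189436}{225} + 9 = \frac{18191461}{225}$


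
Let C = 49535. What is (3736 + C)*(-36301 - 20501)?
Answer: -3025899342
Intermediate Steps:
(3736 + C)*(-36301 - 20501) = (3736 + 49535)*(-36301 - 20501) = 53271*(-56802) = -3025899342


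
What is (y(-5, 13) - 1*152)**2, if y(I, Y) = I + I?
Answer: 26244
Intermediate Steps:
y(I, Y) = 2*I
(y(-5, 13) - 1*152)**2 = (2*(-5) - 1*152)**2 = (-10 - 152)**2 = (-162)**2 = 26244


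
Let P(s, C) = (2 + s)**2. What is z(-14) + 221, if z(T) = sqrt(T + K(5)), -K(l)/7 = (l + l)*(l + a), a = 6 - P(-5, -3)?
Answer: 221 + I*sqrt(154) ≈ 221.0 + 12.41*I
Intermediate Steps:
a = -3 (a = 6 - (2 - 5)**2 = 6 - 1*(-3)**2 = 6 - 1*9 = 6 - 9 = -3)
K(l) = -14*l*(-3 + l) (K(l) = -7*(l + l)*(l - 3) = -7*2*l*(-3 + l) = -14*l*(-3 + l))
z(T) = sqrt(-140 + T) (z(T) = sqrt(T + 14*5*(3 - 1*5)) = sqrt(T + 14*5*(3 - 5)) = sqrt(T + 14*5*(-2)) = sqrt(T - 140) = sqrt(-140 + T))
z(-14) + 221 = sqrt(-140 - 14) + 221 = sqrt(-154) + 221 = I*sqrt(154) + 221 = 221 + I*sqrt(154)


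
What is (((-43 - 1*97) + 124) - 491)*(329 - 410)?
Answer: 41067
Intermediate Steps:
(((-43 - 1*97) + 124) - 491)*(329 - 410) = (((-43 - 97) + 124) - 491)*(-81) = ((-140 + 124) - 491)*(-81) = (-16 - 491)*(-81) = -507*(-81) = 41067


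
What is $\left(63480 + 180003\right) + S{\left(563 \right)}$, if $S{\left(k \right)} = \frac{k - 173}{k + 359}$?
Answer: $\frac{112245858}{461} \approx 2.4348 \cdot 10^{5}$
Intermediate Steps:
$S{\left(k \right)} = \frac{-173 + k}{359 + k}$
$\left(63480 + 180003\right) + S{\left(563 \right)} = \left(63480 + 180003\right) + \frac{-173 + 563}{359 + 563} = 243483 + \frac{1}{922} \cdot 390 = 243483 + \frac{195}{461} = \frac{112245858}{461}$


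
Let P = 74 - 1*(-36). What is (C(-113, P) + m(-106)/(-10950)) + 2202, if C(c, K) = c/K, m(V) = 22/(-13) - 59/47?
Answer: 80990248813/36797475 ≈ 2201.0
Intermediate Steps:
m(V) = -1801/611 (m(V) = 22*(-1/13) - 59*1/47 = -22/13 - 59/47 = -1801/611)
P = 110 (P = 74 + 36 = 110)
(C(-113, P) + m(-106)/(-10950)) + 2202 = (-113/110 - 1801/611/(-10950)) + 2202 = (-113*1/110 - 1801/611*(-1/10950)) + 2202 = (-113/110 + 1801/6690450) + 2202 = -37791137/36797475 + 2202 = 80990248813/36797475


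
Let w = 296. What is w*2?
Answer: 592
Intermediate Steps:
w*2 = 296*2 = 592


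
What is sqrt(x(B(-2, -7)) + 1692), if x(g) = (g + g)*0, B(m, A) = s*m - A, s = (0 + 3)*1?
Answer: 6*sqrt(47) ≈ 41.134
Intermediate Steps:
s = 3 (s = 3*1 = 3)
B(m, A) = -A + 3*m (B(m, A) = 3*m - A = -A + 3*m)
x(g) = 0 (x(g) = (2*g)*0 = 0)
sqrt(x(B(-2, -7)) + 1692) = sqrt(0 + 1692) = sqrt(1692) = 6*sqrt(47)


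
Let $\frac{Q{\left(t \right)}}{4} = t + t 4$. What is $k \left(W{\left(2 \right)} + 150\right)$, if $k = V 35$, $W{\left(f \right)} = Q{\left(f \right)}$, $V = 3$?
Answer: $19950$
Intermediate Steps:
$Q{\left(t \right)} = 20 t$ ($Q{\left(t \right)} = 4 \left(t + t 4\right) = 4 \left(t + 4 t\right) = 4 \cdot 5 t = 20 t$)
$W{\left(f \right)} = 20 f$
$k = 105$ ($k = 3 \cdot 35 = 105$)
$k \left(W{\left(2 \right)} + 150\right) = 105 \left(20 \cdot 2 + 150\right) = 105 \left(40 + 150\right) = 105 \cdot 190 = 19950$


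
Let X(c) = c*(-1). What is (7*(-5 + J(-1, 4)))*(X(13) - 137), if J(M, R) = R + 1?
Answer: 0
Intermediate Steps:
J(M, R) = 1 + R
X(c) = -c
(7*(-5 + J(-1, 4)))*(X(13) - 137) = (7*(-5 + (1 + 4)))*(-1*13 - 137) = (7*(-5 + 5))*(-13 - 137) = (7*0)*(-150) = 0*(-150) = 0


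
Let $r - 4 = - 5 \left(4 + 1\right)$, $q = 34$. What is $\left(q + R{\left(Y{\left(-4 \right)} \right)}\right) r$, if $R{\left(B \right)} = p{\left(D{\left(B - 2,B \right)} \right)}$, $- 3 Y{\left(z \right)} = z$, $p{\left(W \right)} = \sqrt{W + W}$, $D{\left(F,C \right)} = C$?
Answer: $-714 - 14 \sqrt{6} \approx -748.29$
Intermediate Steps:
$r = -21$ ($r = 4 - 5 \left(4 + 1\right) = 4 - 25 = -21$)
$p{\left(W \right)} = \sqrt{2} \sqrt{W}$ ($p{\left(W \right)} = \sqrt{2 W} = \sqrt{2} \sqrt{W}$)
$Y{\left(z \right)} = - \frac{z}{3}$
$R{\left(B \right)} = \sqrt{2} \sqrt{B}$
$\left(q + R{\left(Y{\left(-4 \right)} \right)}\right) r = \left(34 + \sqrt{2} \sqrt{\left(- \frac{1}{3}\right) \left(-4\right)}\right) \left(-21\right) = \left(34 + \sqrt{2} \sqrt{\frac{4}{3}}\right) \left(-21\right) = \left(34 + \sqrt{2} \frac{2 \sqrt{3}}{3}\right) \left(-21\right) = \left(34 + \frac{2 \sqrt{6}}{3}\right) \left(-21\right) = -714 - 14 \sqrt{6}$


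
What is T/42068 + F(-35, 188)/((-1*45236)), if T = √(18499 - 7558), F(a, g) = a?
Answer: 35/45236 + √10941/42068 ≈ 0.0032602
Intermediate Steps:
T = √10941 ≈ 104.60
T/42068 + F(-35, 188)/((-1*45236)) = √10941/42068 - 35/((-1*45236)) = √10941*(1/42068) - 35/(-45236) = √10941/42068 - 35*(-1/45236) = √10941/42068 + 35/45236 = 35/45236 + √10941/42068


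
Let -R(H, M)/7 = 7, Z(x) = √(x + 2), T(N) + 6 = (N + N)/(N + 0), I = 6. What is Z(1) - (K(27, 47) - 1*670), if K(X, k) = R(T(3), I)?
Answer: 719 + √3 ≈ 720.73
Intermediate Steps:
T(N) = -4 (T(N) = -6 + (N + N)/(N + 0) = -6 + (2*N)/N = -6 + 2 = -4)
Z(x) = √(2 + x)
R(H, M) = -49 (R(H, M) = -7*7 = -49)
K(X, k) = -49
Z(1) - (K(27, 47) - 1*670) = √(2 + 1) - (-49 - 1*670) = √3 - (-49 - 670) = √3 - 1*(-719) = √3 + 719 = 719 + √3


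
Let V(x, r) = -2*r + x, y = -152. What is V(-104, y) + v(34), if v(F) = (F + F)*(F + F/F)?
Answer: 2580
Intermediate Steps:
v(F) = 2*F*(1 + F) (v(F) = (2*F)*(F + 1) = (2*F)*(1 + F) = 2*F*(1 + F))
V(x, r) = x - 2*r
V(-104, y) + v(34) = (-104 - 2*(-152)) + 2*34*(1 + 34) = (-104 + 304) + 2*34*35 = 200 + 2380 = 2580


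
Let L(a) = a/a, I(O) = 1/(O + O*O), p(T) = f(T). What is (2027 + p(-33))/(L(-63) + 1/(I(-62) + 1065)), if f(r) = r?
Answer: 8031495014/4031613 ≈ 1992.1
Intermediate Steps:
p(T) = T
I(O) = 1/(O + O**2)
L(a) = 1
(2027 + p(-33))/(L(-63) + 1/(I(-62) + 1065)) = (2027 - 33)/(1 + 1/(1/((-62)*(1 - 62)) + 1065)) = 1994/(1 + 1/(-1/62/(-61) + 1065)) = 1994/(1 + 1/(-1/62*(-1/61) + 1065)) = 1994/(1 + 1/(1/3782 + 1065)) = 1994/(1 + 1/(4027831/3782)) = 1994/(1 + 3782/4027831) = 1994/(4031613/4027831) = 1994*(4027831/4031613) = 8031495014/4031613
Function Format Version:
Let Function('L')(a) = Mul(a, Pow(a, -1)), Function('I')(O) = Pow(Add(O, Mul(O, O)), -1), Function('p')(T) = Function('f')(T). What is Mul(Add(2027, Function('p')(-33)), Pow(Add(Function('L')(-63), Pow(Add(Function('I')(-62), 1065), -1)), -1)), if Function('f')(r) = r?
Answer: Rational(8031495014, 4031613) ≈ 1992.1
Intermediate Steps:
Function('p')(T) = T
Function('I')(O) = Pow(Add(O, Pow(O, 2)), -1)
Function('L')(a) = 1
Mul(Add(2027, Function('p')(-33)), Pow(Add(Function('L')(-63), Pow(Add(Function('I')(-62), 1065), -1)), -1)) = Mul(Add(2027, -33), Pow(Add(1, Pow(Add(Mul(Pow(-62, -1), Pow(Add(1, -62), -1)), 1065), -1)), -1)) = Mul(1994, Pow(Add(1, Pow(Add(Mul(Rational(-1, 62), Pow(-61, -1)), 1065), -1)), -1)) = Mul(1994, Pow(Add(1, Pow(Add(Mul(Rational(-1, 62), Rational(-1, 61)), 1065), -1)), -1)) = Mul(1994, Pow(Add(1, Pow(Add(Rational(1, 3782), 1065), -1)), -1)) = Mul(1994, Pow(Add(1, Pow(Rational(4027831, 3782), -1)), -1)) = Mul(1994, Pow(Add(1, Rational(3782, 4027831)), -1)) = Mul(1994, Pow(Rational(4031613, 4027831), -1)) = Mul(1994, Rational(4027831, 4031613)) = Rational(8031495014, 4031613)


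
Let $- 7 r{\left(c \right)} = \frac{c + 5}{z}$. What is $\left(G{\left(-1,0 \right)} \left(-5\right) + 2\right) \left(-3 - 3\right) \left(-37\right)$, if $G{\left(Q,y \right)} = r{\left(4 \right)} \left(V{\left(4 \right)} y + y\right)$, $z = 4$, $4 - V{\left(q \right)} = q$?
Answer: $444$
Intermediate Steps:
$V{\left(q \right)} = 4 - q$
$r{\left(c \right)} = - \frac{5}{28} - \frac{c}{28}$ ($r{\left(c \right)} = - \frac{\left(c + 5\right) \frac{1}{4}}{7} = - \frac{\left(5 + c\right) \frac{1}{4}}{7} = - \frac{\frac{5}{4} + \frac{c}{4}}{7} = - \frac{5}{28} - \frac{c}{28}$)
$G{\left(Q,y \right)} = - \frac{9 y}{28}$ ($G{\left(Q,y \right)} = \left(- \frac{5}{28} - \frac{1}{7}\right) \left(\left(4 - 4\right) y + y\right) = - \frac{9 \left(0 y + y\right)}{28} = - \frac{9 \left(0 + y\right)}{28} = - \frac{9 y}{28}$)
$\left(G{\left(-1,0 \right)} \left(-5\right) + 2\right) \left(-3 - 3\right) \left(-37\right) = \left(\left(- \frac{9}{28}\right) 0 \left(-5\right) + 2\right) \left(-3 - 3\right) \left(-37\right) = \left(0 \left(-5\right) + 2\right) \left(-3 - 3\right) \left(-37\right) = \left(0 + 2\right) \left(-6\right) \left(-37\right) = 2 \left(-6\right) \left(-37\right) = \left(-12\right) \left(-37\right) = 444$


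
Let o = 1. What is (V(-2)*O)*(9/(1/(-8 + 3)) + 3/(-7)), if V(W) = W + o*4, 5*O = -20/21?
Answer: 848/49 ≈ 17.306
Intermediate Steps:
O = -4/21 (O = (-20/21)/5 = (-20*1/21)/5 = (⅕)*(-20/21) = -4/21 ≈ -0.19048)
V(W) = 4 + W (V(W) = W + 1*4 = W + 4 = 4 + W)
(V(-2)*O)*(9/(1/(-8 + 3)) + 3/(-7)) = ((4 - 2)*(-4/21))*(9/(1/(-8 + 3)) + 3/(-7)) = (2*(-4/21))*(9/(1/(-5)) + 3*(-⅐)) = -8*(9/(-⅕) - 3/7)/21 = -8*(9*(-5) - 3/7)/21 = -8*(-45 - 3/7)/21 = -8/21*(-318/7) = 848/49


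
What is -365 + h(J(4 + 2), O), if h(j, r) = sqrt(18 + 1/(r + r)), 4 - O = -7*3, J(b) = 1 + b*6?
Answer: -365 + sqrt(1802)/10 ≈ -360.75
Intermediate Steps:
J(b) = 1 + 6*b
O = 25 (O = 4 - (-7)*3 = 4 - 1*(-21) = 4 + 21 = 25)
h(j, r) = sqrt(18 + 1/(2*r))
-365 + h(J(4 + 2), O) = -365 + sqrt(72 + 2/25)/2 = -365 + sqrt(1802/25)/2 = -365 + (sqrt(1802)/5)/2 = -365 + sqrt(1802)/10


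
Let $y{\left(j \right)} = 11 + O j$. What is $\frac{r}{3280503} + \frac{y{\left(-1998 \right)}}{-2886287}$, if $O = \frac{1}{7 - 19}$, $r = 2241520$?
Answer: $\frac{12938175493915}{18936946324722} \approx 0.68322$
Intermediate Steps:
$O = - \frac{1}{12}$ ($O = \frac{1}{-12} = - \frac{1}{12} \approx -0.083333$)
$y{\left(j \right)} = 11 - \frac{j}{12}$
$\frac{r}{3280503} + \frac{y{\left(-1998 \right)}}{-2886287} = \frac{2241520}{3280503} + \frac{11 - - \frac{333}{2}}{-2886287} = 2241520 \cdot \frac{1}{3280503} + \left(11 + \frac{333}{2}\right) \left(- \frac{1}{2886287}\right) = \frac{2241520}{3280503} + \frac{355}{2} \left(- \frac{1}{2886287}\right) = \frac{2241520}{3280503} - \frac{355}{5772574} = \frac{12938175493915}{18936946324722}$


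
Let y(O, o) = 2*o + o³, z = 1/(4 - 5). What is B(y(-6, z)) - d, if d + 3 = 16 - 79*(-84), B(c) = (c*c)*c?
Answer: -6676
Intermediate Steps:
z = -1 (z = 1/(-1) = -1)
y(O, o) = o³ + 2*o
B(c) = c³ (B(c) = c²*c = c³)
d = 6649 (d = -3 + (16 - 79*(-84)) = -3 + (16 + 6636) = -3 + 6652 = 6649)
B(y(-6, z)) - d = (-(2 + (-1)²))³ - 1*6649 = (-(2 + 1))³ - 6649 = (-1*3)³ - 6649 = (-3)³ - 6649 = -27 - 6649 = -6676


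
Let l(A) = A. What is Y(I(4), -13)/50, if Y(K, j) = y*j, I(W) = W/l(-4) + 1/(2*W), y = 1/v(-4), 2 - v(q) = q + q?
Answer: -13/500 ≈ -0.026000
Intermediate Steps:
v(q) = 2 - 2*q (v(q) = 2 - (q + q) = 2 - 2*q)
y = ⅒ (y = 1/(2 - 2*(-4)) = 1/(2 + 8) = 1/10 = ⅒ ≈ 0.10000)
I(W) = 1/(2*W) - W/4 (I(W) = W/(-4) + 1/(2*W) = W*(-¼) + 1/(2*W) = -W/4 + 1/(2*W) = 1/(2*W) - W/4)
Y(K, j) = j/10
Y(I(4), -13)/50 = ((⅒)*(-13))/50 = -13/10*1/50 = -13/500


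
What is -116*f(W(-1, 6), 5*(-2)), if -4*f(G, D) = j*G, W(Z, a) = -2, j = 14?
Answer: -812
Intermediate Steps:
f(G, D) = -7*G/2
-116*f(W(-1, 6), 5*(-2)) = -(-406)*(-2) = -116*7 = -812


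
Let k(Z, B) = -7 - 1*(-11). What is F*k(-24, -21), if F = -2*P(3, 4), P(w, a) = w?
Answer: -24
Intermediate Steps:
k(Z, B) = 4 (k(Z, B) = -7 + 11 = 4)
F = -6 (F = -2*3 = -6)
F*k(-24, -21) = -6*4 = -24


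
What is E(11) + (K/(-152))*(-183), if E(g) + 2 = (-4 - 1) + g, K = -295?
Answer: -53377/152 ≈ -351.16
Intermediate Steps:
E(g) = -7 + g (E(g) = -2 + ((-4 - 1) + g) = -2 + (-5 + g) = -7 + g)
E(11) + (K/(-152))*(-183) = (-7 + 11) - 295/(-152)*(-183) = 4 - 295*(-1/152)*(-183) = 4 + (295/152)*(-183) = 4 - 53985/152 = -53377/152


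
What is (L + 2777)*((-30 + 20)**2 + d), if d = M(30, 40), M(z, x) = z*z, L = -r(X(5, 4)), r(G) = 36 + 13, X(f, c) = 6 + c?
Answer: 2728000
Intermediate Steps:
r(G) = 49
L = -49 (L = -1*49 = -49)
M(z, x) = z**2
d = 900 (d = 30**2 = 900)
(L + 2777)*((-30 + 20)**2 + d) = (-49 + 2777)*((-30 + 20)**2 + 900) = 2728*((-10)**2 + 900) = 2728*(100 + 900) = 2728*1000 = 2728000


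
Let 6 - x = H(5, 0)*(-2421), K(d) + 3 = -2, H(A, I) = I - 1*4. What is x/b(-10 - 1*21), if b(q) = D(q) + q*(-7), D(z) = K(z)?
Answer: -4839/106 ≈ -45.651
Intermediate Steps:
H(A, I) = -4 + I (H(A, I) = I - 4 = -4 + I)
K(d) = -5 (K(d) = -3 - 2 = -5)
D(z) = -5
x = -9678 (x = 6 - (-4 + 0)*(-2421) = 6 - (-4)*(-2421) = 6 - 1*9684 = 6 - 9684 = -9678)
b(q) = -5 - 7*q (b(q) = -5 + q*(-7) = -5 - 7*q)
x/b(-10 - 1*21) = -9678/(-5 - 7*(-10 - 1*21)) = -9678/(-5 - 7*(-10 - 21)) = -9678/(-5 - 7*(-31)) = -9678/(-5 + 217) = -9678/212 = -9678*1/212 = -4839/106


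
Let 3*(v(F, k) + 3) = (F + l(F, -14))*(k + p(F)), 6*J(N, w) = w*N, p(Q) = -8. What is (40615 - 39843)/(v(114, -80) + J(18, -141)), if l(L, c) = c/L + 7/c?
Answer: -66006/320773 ≈ -0.20577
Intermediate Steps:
l(L, c) = 7/c + c/L
J(N, w) = N*w/6 (J(N, w) = (w*N)/6 = (N*w)/6 = N*w/6)
v(F, k) = -3 + (-8 + k)*(-1/2 + F - 14/F)/3 (v(F, k) = -3 + ((F + (7/(-14) - 14/F))*(k - 8))/3 = -3 + ((F + (7*(-1/14) - 14/F))*(-8 + k))/3 = -3 + ((F + (-1/2 - 14/F))*(-8 + k))/3 = -3 + ((-1/2 + F - 14/F)*(-8 + k))/3 = -3 + ((-8 + k)*(-1/2 + F - 14/F))/3 = -3 + (-8 + k)*(-1/2 + F - 14/F)/3)
(40615 - 39843)/(v(114, -80) + J(18, -141)) = (40615 - 39843)/((1/6)*(224 + 8*114 - 1*(-80)*(28 + 114) + 2*114*(-9 - 8*114 + 114*(-80)))/114 + (1/6)*18*(-141)) = 772/((1/6)*(1/114)*(224 + 912 - 1*(-80)*142 + 2*114*(-9 - 912 - 9120)) - 423) = 772/((1/6)*(1/114)*(224 + 912 + 11360 + 2*114*(-10041)) - 423) = 772/((1/6)*(1/114)*(224 + 912 + 11360 - 2289348) - 423) = 772/((1/6)*(1/114)*(-2276852) - 423) = 772/(-569213/171 - 423) = 772/(-641546/171) = 772*(-171/641546) = -66006/320773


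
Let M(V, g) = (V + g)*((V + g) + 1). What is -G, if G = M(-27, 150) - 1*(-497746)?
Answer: -512998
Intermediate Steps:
M(V, g) = (V + g)*(1 + V + g)
G = 512998 (G = (-27 + 150 + (-27)**2 + 150**2 + 2*(-27)*150) - 1*(-497746) = (-27 + 150 + 729 + 22500 - 8100) + 497746 = 15252 + 497746 = 512998)
-G = -1*512998 = -512998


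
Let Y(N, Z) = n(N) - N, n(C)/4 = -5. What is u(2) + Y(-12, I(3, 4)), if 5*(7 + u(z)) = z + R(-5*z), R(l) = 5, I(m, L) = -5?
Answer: -68/5 ≈ -13.600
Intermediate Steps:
n(C) = -20 (n(C) = 4*(-5) = -20)
Y(N, Z) = -20 - N
u(z) = -6 + z/5 (u(z) = -7 + (z + 5)/5 = -7 + (5 + z)/5 = -7 + (1 + z/5) = -6 + z/5)
u(2) + Y(-12, I(3, 4)) = (-6 + (1/5)*2) + (-20 - 1*(-12)) = (-6 + 2/5) + (-20 + 12) = -28/5 - 8 = -68/5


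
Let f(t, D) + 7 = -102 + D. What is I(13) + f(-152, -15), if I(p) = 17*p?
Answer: 97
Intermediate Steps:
f(t, D) = -109 + D (f(t, D) = -7 + (-102 + D) = -109 + D)
I(13) + f(-152, -15) = 17*13 + (-109 - 15) = 221 - 124 = 97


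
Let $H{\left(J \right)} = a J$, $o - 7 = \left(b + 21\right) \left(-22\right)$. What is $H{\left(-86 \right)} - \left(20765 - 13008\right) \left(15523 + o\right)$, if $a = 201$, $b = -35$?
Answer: $-122872652$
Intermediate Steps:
$o = 315$ ($o = 7 + \left(-35 + 21\right) \left(-22\right) = 7 - -308 = 7 + 308 = 315$)
$H{\left(J \right)} = 201 J$
$H{\left(-86 \right)} - \left(20765 - 13008\right) \left(15523 + o\right) = 201 \left(-86\right) - \left(20765 - 13008\right) \left(15523 + 315\right) = -17286 - 7757 \cdot 15838 = -17286 - 122855366 = -122872652$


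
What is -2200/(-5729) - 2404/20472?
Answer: 7816471/29321022 ≈ 0.26658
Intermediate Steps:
-2200/(-5729) - 2404/20472 = -2200*(-1/5729) - 2404*1/20472 = 2200/5729 - 601/5118 = 7816471/29321022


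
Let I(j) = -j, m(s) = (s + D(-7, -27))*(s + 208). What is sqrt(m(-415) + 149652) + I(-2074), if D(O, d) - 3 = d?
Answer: 2074 + 15*sqrt(1069) ≈ 2564.4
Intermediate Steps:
D(O, d) = 3 + d
m(s) = (-24 + s)*(208 + s) (m(s) = (s + (3 - 27))*(s + 208) = (s - 24)*(208 + s) = (-24 + s)*(208 + s))
sqrt(m(-415) + 149652) + I(-2074) = sqrt((-4992 + (-415)**2 + 184*(-415)) + 149652) - 1*(-2074) = sqrt((-4992 + 172225 - 76360) + 149652) + 2074 = sqrt(90873 + 149652) + 2074 = sqrt(240525) + 2074 = 15*sqrt(1069) + 2074 = 2074 + 15*sqrt(1069)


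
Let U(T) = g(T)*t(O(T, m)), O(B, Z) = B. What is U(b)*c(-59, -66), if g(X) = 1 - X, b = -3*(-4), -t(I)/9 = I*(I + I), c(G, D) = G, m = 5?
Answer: -1682208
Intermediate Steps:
t(I) = -18*I**2 (t(I) = -9*I*(I + I) = -9*I*2*I = -18*I**2)
b = 12
U(T) = -18*T**2*(1 - T) (U(T) = (1 - T)*(-18*T**2) = -18*T**2*(1 - T))
U(b)*c(-59, -66) = (18*12**2*(-1 + 12))*(-59) = (18*144*11)*(-59) = 28512*(-59) = -1682208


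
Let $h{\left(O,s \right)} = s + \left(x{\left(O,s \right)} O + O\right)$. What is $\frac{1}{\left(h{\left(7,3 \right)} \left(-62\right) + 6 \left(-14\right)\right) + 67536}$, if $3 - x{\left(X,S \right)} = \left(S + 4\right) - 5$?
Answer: $\frac{1}{66398} \approx 1.5061 \cdot 10^{-5}$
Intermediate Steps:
$x{\left(X,S \right)} = 4 - S$ ($x{\left(X,S \right)} = 3 - \left(\left(S + 4\right) - 5\right) = 3 - \left(\left(4 + S\right) - 5\right) = 3 - \left(-1 + S\right) = 4 - S$)
$h{\left(O,s \right)} = O + s + O \left(4 - s\right)$ ($h{\left(O,s \right)} = s + \left(\left(4 - s\right) O + O\right) = s + \left(O \left(4 - s\right) + O\right) = s + \left(O + O \left(4 - s\right)\right) = O + s + O \left(4 - s\right)$)
$\frac{1}{\left(h{\left(7,3 \right)} \left(-62\right) + 6 \left(-14\right)\right) + 67536} = \frac{1}{\left(\left(7 + 3 - 7 \left(-4 + 3\right)\right) \left(-62\right) + 6 \left(-14\right)\right) + 67536} = \frac{1}{\left(\left(7 + 3 - 7 \left(-1\right)\right) \left(-62\right) - 84\right) + 67536} = \frac{1}{\left(\left(7 + 3 + 7\right) \left(-62\right) - 84\right) + 67536} = \frac{1}{\left(17 \left(-62\right) - 84\right) + 67536} = \frac{1}{\left(-1054 - 84\right) + 67536} = \frac{1}{-1138 + 67536} = \frac{1}{66398}$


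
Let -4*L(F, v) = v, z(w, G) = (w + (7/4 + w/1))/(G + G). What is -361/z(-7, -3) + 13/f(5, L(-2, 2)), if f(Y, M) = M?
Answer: -9938/49 ≈ -202.82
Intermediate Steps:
z(w, G) = (7/4 + 2*w)/(2*G) (z(w, G) = (w + (7*(¼) + w*1))/((2*G)) = (w + (7/4 + w))*(1/(2*G)) = (7/4 + 2*w)*(1/(2*G)) = (7/4 + 2*w)/(2*G))
L(F, v) = -v/4
-361/z(-7, -3) + 13/f(5, L(-2, 2)) = -361*(-3/(7/8 - 7)) + 13/((-¼*2)) = -361/((-⅓*(-49/8))) + 13/(-½) = -361/49/24 + 13*(-2) = -361*24/49 - 26 = -8664/49 - 26 = -9938/49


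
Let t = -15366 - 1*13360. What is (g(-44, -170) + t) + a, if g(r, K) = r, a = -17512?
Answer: -46282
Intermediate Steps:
t = -28726 (t = -15366 - 13360 = -28726)
(g(-44, -170) + t) + a = (-44 - 28726) - 17512 = -28770 - 17512 = -46282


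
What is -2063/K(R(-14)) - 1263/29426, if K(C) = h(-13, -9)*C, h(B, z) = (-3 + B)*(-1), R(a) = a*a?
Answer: -32333303/46139968 ≈ -0.70077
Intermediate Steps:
R(a) = a²
h(B, z) = 3 - B
K(C) = 16*C (K(C) = (3 - 1*(-13))*C = (3 + 13)*C = 16*C)
-2063/K(R(-14)) - 1263/29426 = -2063/(16*(-14)²) - 1263/29426 = -2063/(16*196) - 1263*1/29426 = -2063/3136 - 1263/29426 = -32333303/46139968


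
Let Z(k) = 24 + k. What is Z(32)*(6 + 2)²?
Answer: 3584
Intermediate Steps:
Z(32)*(6 + 2)² = (24 + 32)*(6 + 2)² = 56*8² = 56*64 = 3584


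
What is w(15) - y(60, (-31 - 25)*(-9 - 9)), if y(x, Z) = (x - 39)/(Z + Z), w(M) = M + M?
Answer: 2879/96 ≈ 29.990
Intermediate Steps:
w(M) = 2*M
y(x, Z) = (-39 + x)/(2*Z) (y(x, Z) = (-39 + x)/((2*Z)) = (-39 + x)*(1/(2*Z)) = (-39 + x)/(2*Z))
w(15) - y(60, (-31 - 25)*(-9 - 9)) = 2*15 - (-39 + 60)/(2*((-31 - 25)*(-9 - 9))) = 30 - 21/(2*((-56*(-18)))) = 30 - 21/(2*1008) = 30 - 1*1/96 = 30 - 1/96 = 2879/96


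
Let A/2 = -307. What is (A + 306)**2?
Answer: 94864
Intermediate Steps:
A = -614 (A = 2*(-307) = -614)
(A + 306)**2 = (-614 + 306)**2 = (-308)**2 = 94864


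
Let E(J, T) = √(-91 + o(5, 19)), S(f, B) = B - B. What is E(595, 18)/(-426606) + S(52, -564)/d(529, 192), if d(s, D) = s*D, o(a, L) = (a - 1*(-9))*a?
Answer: -I*√21/426606 ≈ -1.0742e-5*I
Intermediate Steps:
o(a, L) = a*(9 + a) (o(a, L) = (a + 9)*a = (9 + a)*a = a*(9 + a))
S(f, B) = 0
E(J, T) = I*√21 (E(J, T) = √(-91 + 5*(9 + 5)) = √(-91 + 5*14) = √(-91 + 70) = √(-21) = I*√21)
d(s, D) = D*s
E(595, 18)/(-426606) + S(52, -564)/d(529, 192) = (I*√21)/(-426606) + 0/((192*529)) = (I*√21)*(-1/426606) + 0/101568 = -I*√21/426606 + 0*(1/101568) = -I*√21/426606 + 0 = -I*√21/426606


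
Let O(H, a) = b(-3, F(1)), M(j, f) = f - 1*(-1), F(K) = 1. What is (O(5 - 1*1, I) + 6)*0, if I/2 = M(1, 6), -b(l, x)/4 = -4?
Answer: 0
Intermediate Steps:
b(l, x) = 16 (b(l, x) = -4*(-4) = 16)
M(j, f) = 1 + f (M(j, f) = f + 1 = 1 + f)
I = 14 (I = 2*(1 + 6) = 2*7 = 14)
O(H, a) = 16
(O(5 - 1*1, I) + 6)*0 = (16 + 6)*0 = 22*0 = 0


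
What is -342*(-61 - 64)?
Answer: 42750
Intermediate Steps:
-342*(-61 - 64) = -342*(-125) = 42750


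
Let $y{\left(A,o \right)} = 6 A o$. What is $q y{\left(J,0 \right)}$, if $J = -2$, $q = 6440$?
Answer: $0$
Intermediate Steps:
$y{\left(A,o \right)} = 6 A o$
$q y{\left(J,0 \right)} = 6440 \cdot 6 \left(-2\right) 0 = 6440 \cdot 0 = 0$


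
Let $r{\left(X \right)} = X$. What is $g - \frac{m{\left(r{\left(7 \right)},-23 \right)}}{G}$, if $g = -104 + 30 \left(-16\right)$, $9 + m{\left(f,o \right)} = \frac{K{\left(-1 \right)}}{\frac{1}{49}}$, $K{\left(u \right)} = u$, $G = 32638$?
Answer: $- \frac{9530267}{16319} \approx -584.0$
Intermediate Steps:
$m{\left(f,o \right)} = -58$ ($m{\left(f,o \right)} = -9 - \frac{1}{\frac{1}{49}} = -9 - 49 = -58$)
$g = -584$ ($g = -104 - 480 = -584$)
$g - \frac{m{\left(r{\left(7 \right)},-23 \right)}}{G} = -584 - - \frac{58}{32638} = -584 - \left(-58\right) \frac{1}{32638} = -584 - - \frac{29}{16319} = -584 + \frac{29}{16319} = - \frac{9530267}{16319}$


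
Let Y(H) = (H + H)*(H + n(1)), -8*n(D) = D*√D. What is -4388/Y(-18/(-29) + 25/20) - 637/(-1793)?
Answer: -105811573159/157577805 ≈ -671.49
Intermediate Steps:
n(D) = -D^(3/2)/8 (n(D) = -D*√D/8 = -D^(3/2)/8)
Y(H) = 2*H*(-⅛ + H) (Y(H) = (H + H)*(H - 1^(3/2)/8) = (2*H)*(H - ⅛*1) = (2*H)*(H - ⅛) = (2*H)*(-⅛ + H) = 2*H*(-⅛ + H))
-4388/Y(-18/(-29) + 25/20) - 637/(-1793) = -4388*4/((-1 + 8*(-18/(-29) + 25/20))*(-18/(-29) + 25/20)) - 637/(-1793) = -4388*4/((-1 + 8*(-18*(-1/29) + 25*(1/20)))*(-18*(-1/29) + 25*(1/20))) - 637*(-1/1793) = -4388*4/((-1 + 8*(18/29 + 5/4))*(18/29 + 5/4)) + 637/1793 = -4388*464/(217*(-1 + 8*(217/116))) + 637/1793 = -4388*464/(217*(-1 + 434/29)) + 637/1793 = -4388/((¼)*(217/116)*(405/29)) + 637/1793 = -4388/87885/13456 + 637/1793 = -4388*13456/87885 + 637/1793 = -59044928/87885 + 637/1793 = -105811573159/157577805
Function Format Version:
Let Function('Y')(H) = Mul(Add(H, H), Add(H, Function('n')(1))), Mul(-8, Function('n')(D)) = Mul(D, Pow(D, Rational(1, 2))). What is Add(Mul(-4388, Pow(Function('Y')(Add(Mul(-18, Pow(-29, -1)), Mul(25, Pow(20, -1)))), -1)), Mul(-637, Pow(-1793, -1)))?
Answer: Rational(-105811573159, 157577805) ≈ -671.49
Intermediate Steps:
Function('n')(D) = Mul(Rational(-1, 8), Pow(D, Rational(3, 2))) (Function('n')(D) = Mul(Rational(-1, 8), Mul(D, Pow(D, Rational(1, 2)))) = Mul(Rational(-1, 8), Pow(D, Rational(3, 2))))
Function('Y')(H) = Mul(2, H, Add(Rational(-1, 8), H)) (Function('Y')(H) = Mul(Add(H, H), Add(H, Mul(Rational(-1, 8), Pow(1, Rational(3, 2))))) = Mul(Mul(2, H), Add(H, Mul(Rational(-1, 8), 1))) = Mul(Mul(2, H), Add(H, Rational(-1, 8))) = Mul(Mul(2, H), Add(Rational(-1, 8), H)) = Mul(2, H, Add(Rational(-1, 8), H)))
Add(Mul(-4388, Pow(Function('Y')(Add(Mul(-18, Pow(-29, -1)), Mul(25, Pow(20, -1)))), -1)), Mul(-637, Pow(-1793, -1))) = Add(Mul(-4388, Pow(Mul(Rational(1, 4), Add(Mul(-18, Pow(-29, -1)), Mul(25, Pow(20, -1))), Add(-1, Mul(8, Add(Mul(-18, Pow(-29, -1)), Mul(25, Pow(20, -1)))))), -1)), Mul(-637, Pow(-1793, -1))) = Add(Mul(-4388, Pow(Mul(Rational(1, 4), Add(Mul(-18, Rational(-1, 29)), Mul(25, Rational(1, 20))), Add(-1, Mul(8, Add(Mul(-18, Rational(-1, 29)), Mul(25, Rational(1, 20)))))), -1)), Mul(-637, Rational(-1, 1793))) = Add(Mul(-4388, Pow(Mul(Rational(1, 4), Add(Rational(18, 29), Rational(5, 4)), Add(-1, Mul(8, Add(Rational(18, 29), Rational(5, 4))))), -1)), Rational(637, 1793)) = Add(Mul(-4388, Pow(Mul(Rational(1, 4), Rational(217, 116), Add(-1, Mul(8, Rational(217, 116)))), -1)), Rational(637, 1793)) = Add(Mul(-4388, Pow(Mul(Rational(1, 4), Rational(217, 116), Add(-1, Rational(434, 29))), -1)), Rational(637, 1793)) = Add(Mul(-4388, Pow(Mul(Rational(1, 4), Rational(217, 116), Rational(405, 29)), -1)), Rational(637, 1793)) = Add(Mul(-4388, Pow(Rational(87885, 13456), -1)), Rational(637, 1793)) = Add(Mul(-4388, Rational(13456, 87885)), Rational(637, 1793)) = Add(Rational(-59044928, 87885), Rational(637, 1793)) = Rational(-105811573159, 157577805)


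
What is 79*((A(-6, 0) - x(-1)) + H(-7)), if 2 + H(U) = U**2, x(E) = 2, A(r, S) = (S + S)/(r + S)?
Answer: 3555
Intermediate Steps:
A(r, S) = 2*S/(S + r) (A(r, S) = (2*S)/(S + r) = 2*S/(S + r))
H(U) = -2 + U**2
79*((A(-6, 0) - x(-1)) + H(-7)) = 79*((2*0/(0 - 6) - 1*2) + (-2 + (-7)**2)) = 79*((2*0/(-6) - 2) + (-2 + 49)) = 79*((2*0*(-1/6) - 2) + 47) = 79*((0 - 2) + 47) = 79*(-2 + 47) = 79*45 = 3555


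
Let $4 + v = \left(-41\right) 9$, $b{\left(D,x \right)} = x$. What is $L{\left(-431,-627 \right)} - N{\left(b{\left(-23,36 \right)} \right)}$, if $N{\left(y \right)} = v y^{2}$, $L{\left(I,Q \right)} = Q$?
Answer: $482781$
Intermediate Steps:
$v = -373$ ($v = -4 - 369 = -373$)
$N{\left(y \right)} = - 373 y^{2}$
$L{\left(-431,-627 \right)} - N{\left(b{\left(-23,36 \right)} \right)} = -627 - - 373 \cdot 36^{2} = -627 - \left(-373\right) 1296 = -627 - -483408 = -627 + 483408 = 482781$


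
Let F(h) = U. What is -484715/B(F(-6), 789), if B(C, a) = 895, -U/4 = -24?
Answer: -96943/179 ≈ -541.58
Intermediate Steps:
U = 96 (U = -4*(-24) = 96)
F(h) = 96
-484715/B(F(-6), 789) = -484715/895 = -484715*1/895 = -96943/179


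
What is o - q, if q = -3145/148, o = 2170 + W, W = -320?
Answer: 7485/4 ≈ 1871.3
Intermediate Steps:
o = 1850 (o = 2170 - 320 = 1850)
q = -85/4 (q = -3145*1/148 = -85/4 ≈ -21.250)
o - q = 1850 - 1*(-85/4) = 1850 + 85/4 = 7485/4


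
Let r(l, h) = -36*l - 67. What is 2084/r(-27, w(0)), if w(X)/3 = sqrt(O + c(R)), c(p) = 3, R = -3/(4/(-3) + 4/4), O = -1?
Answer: 2084/905 ≈ 2.3028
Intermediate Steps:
R = 9 (R = -3/(4*(-1/3) + 4*(1/4)) = -3/(-4/3 + 1) = -3/(-1/3) = -3*(-3) = 9)
w(X) = 3*sqrt(2) (w(X) = 3*sqrt(-1 + 3) = 3*sqrt(2))
r(l, h) = -67 - 36*l
2084/r(-27, w(0)) = 2084/(-67 - 36*(-27)) = 2084/(-67 + 972) = 2084/905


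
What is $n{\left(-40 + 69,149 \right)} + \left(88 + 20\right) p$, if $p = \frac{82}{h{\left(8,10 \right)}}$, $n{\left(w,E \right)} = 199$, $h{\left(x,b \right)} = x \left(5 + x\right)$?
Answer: $\frac{3694}{13} \approx 284.15$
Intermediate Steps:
$p = \frac{41}{52}$ ($p = \frac{82}{8 \left(5 + 8\right)} = \frac{82}{8 \cdot 13} = \frac{82}{104} = 82 \cdot \frac{1}{104} = \frac{41}{52} \approx 0.78846$)
$n{\left(-40 + 69,149 \right)} + \left(88 + 20\right) p = 199 + \left(88 + 20\right) \frac{41}{52} = 199 + 108 \cdot \frac{41}{52} = 199 + \frac{1107}{13} = \frac{3694}{13}$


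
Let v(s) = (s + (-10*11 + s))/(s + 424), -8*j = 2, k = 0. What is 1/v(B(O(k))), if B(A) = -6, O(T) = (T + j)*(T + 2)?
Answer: -209/61 ≈ -3.4262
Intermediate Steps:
j = -¼ (j = -⅛*2 = -¼ ≈ -0.25000)
O(T) = (2 + T)*(-¼ + T) (O(T) = (T - ¼)*(T + 2) = (-¼ + T)*(2 + T) = (2 + T)*(-¼ + T))
v(s) = (-110 + 2*s)/(424 + s) (v(s) = (s + (-110 + s))/(424 + s) = (-110 + 2*s)/(424 + s))
1/v(B(O(k))) = 1/(2*(-55 - 6)/(424 - 6)) = 1/(2*(-61)/418) = 1/(2*(1/418)*(-61)) = 1/(-61/209) = -209/61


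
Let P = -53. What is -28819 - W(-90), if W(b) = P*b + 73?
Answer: -33662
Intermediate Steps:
W(b) = 73 - 53*b (W(b) = -53*b + 73 = 73 - 53*b)
-28819 - W(-90) = -28819 - (73 - 53*(-90)) = -28819 - (73 + 4770) = -28819 - 1*4843 = -28819 - 4843 = -33662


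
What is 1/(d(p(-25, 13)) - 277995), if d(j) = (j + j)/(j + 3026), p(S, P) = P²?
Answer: -3195/888193687 ≈ -3.5972e-6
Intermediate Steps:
d(j) = 2*j/(3026 + j) (d(j) = (2*j)/(3026 + j) = 2*j/(3026 + j))
1/(d(p(-25, 13)) - 277995) = 1/(2*13²/(3026 + 13²) - 277995) = 1/(2*169/(3026 + 169) - 277995) = 1/(2*169/3195 - 277995) = 1/(2*169*(1/3195) - 277995) = 1/(338/3195 - 277995) = 1/(-888193687/3195) = -3195/888193687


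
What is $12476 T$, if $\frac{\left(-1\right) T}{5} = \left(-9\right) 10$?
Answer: $5614200$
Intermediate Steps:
$T = 450$ ($T = - 5 \left(\left(-9\right) 10\right) = \left(-5\right) \left(-90\right) = 450$)
$12476 T = 12476 \cdot 450 = 5614200$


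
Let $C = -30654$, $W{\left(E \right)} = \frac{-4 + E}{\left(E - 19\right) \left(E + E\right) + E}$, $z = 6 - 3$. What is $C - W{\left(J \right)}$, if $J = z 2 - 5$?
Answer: $- \frac{1072893}{35} \approx -30654.0$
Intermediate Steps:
$z = 3$ ($z = 6 - 3 = 3$)
$J = 1$ ($J = 3 \cdot 2 - 5 = 6 - 5 = 1$)
$W{\left(E \right)} = \frac{-4 + E}{E + 2 E \left(-19 + E\right)}$ ($W{\left(E \right)} = \frac{-4 + E}{\left(-19 + E\right) 2 E + E} = \frac{-4 + E}{2 E \left(-19 + E\right) + E} = \frac{-4 + E}{E + 2 E \left(-19 + E\right)}$)
$C - W{\left(J \right)} = -30654 - \frac{-4 + 1}{1 \left(-37 + 2 \cdot 1\right)} = -30654 - 1 \frac{1}{-37 + 2} \left(-3\right) = -30654 - 1 \frac{1}{-35} \left(-3\right) = -30654 - 1 \left(- \frac{1}{35}\right) \left(-3\right) = -30654 - \frac{3}{35} = - \frac{1072893}{35}$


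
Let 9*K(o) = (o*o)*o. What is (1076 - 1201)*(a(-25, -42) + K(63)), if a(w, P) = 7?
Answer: -3473750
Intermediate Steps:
K(o) = o³/9 (K(o) = ((o*o)*o)/9 = (o²*o)/9 = o³/9)
(1076 - 1201)*(a(-25, -42) + K(63)) = (1076 - 1201)*(7 + (⅑)*63³) = -125*(7 + (⅑)*250047) = -125*(7 + 27783) = -125*27790 = -3473750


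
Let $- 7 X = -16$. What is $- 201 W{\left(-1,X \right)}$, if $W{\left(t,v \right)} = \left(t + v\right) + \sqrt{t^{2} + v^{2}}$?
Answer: $- \frac{1809}{7} - \frac{201 \sqrt{305}}{7} \approx -759.9$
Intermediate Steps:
$X = \frac{16}{7}$ ($X = \left(- \frac{1}{7}\right) \left(-16\right) = \frac{16}{7} \approx 2.2857$)
$W{\left(t,v \right)} = t + v + \sqrt{t^{2} + v^{2}}$
$- 201 W{\left(-1,X \right)} = - 201 \left(-1 + \frac{16}{7} + \sqrt{\left(-1\right)^{2} + \left(\frac{16}{7}\right)^{2}}\right) = - 201 \left(-1 + \frac{16}{7} + \sqrt{1 + \frac{256}{49}}\right) = - 201 \left(-1 + \frac{16}{7} + \sqrt{\frac{305}{49}}\right) = - 201 \left(-1 + \frac{16}{7} + \frac{\sqrt{305}}{7}\right) = - 201 \left(\frac{9}{7} + \frac{\sqrt{305}}{7}\right) = - \frac{1809}{7} - \frac{201 \sqrt{305}}{7}$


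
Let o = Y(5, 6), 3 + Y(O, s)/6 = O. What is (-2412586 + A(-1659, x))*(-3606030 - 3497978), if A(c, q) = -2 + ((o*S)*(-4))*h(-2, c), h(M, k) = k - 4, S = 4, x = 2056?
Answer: 14870763114336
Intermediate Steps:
Y(O, s) = -18 + 6*O
o = 12 (o = -18 + 6*5 = -18 + 30 = 12)
h(M, k) = -4 + k
A(c, q) = 766 - 192*c (A(c, q) = -2 + ((12*4)*(-4))*(-4 + c) = -2 + (48*(-4))*(-4 + c) = -2 - 192*(-4 + c) = -2 + (768 - 192*c) = 766 - 192*c)
(-2412586 + A(-1659, x))*(-3606030 - 3497978) = (-2412586 + (766 - 192*(-1659)))*(-3606030 - 3497978) = (-2412586 + (766 + 318528))*(-7104008) = (-2412586 + 319294)*(-7104008) = -2093292*(-7104008) = 14870763114336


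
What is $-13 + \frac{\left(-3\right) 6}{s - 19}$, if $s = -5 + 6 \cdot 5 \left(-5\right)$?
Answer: $- \frac{374}{29} \approx -12.897$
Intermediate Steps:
$s = -155$ ($s = -5 + 30 \left(-5\right) = -5 - 150 = -155$)
$-13 + \frac{\left(-3\right) 6}{s - 19} = -13 + \frac{\left(-3\right) 6}{-155 - 19} = -13 + \frac{1}{-174} \left(-18\right) = -13 - - \frac{3}{29} = -13 + \frac{3}{29} = - \frac{374}{29}$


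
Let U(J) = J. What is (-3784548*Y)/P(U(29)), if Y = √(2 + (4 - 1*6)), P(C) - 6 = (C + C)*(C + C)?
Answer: 0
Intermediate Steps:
P(C) = 6 + 4*C² (P(C) = 6 + (C + C)*(C + C) = 6 + (2*C)*(2*C) = 6 + 4*C²)
Y = 0 (Y = √(2 + (4 - 6)) = √(2 - 2) = √0 = 0)
(-3784548*Y)/P(U(29)) = (-3784548*0)/(6 + 4*29²) = 0/(6 + 4*841) = 0/(6 + 3364) = 0/3370 = 0*(1/3370) = 0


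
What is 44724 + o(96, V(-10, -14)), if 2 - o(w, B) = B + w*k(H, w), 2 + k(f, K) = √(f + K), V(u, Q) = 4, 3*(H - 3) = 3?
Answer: 43954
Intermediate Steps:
H = 4 (H = 3 + (⅓)*3 = 3 + 1 = 4)
k(f, K) = -2 + √(K + f) (k(f, K) = -2 + √(f + K) = -2 + √(K + f))
o(w, B) = 2 - B - w*(-2 + √(4 + w)) (o(w, B) = 2 - (B + w*(-2 + √(w + 4))) = 2 - (B + w*(-2 + √(4 + w))) = 2 + (-B - w*(-2 + √(4 + w))) = 2 - B - w*(-2 + √(4 + w)))
44724 + o(96, V(-10, -14)) = 44724 + (2 - 1*4 - 1*96*(-2 + √(4 + 96))) = 44724 + (2 - 4 - 1*96*(-2 + √100)) = 44724 + (2 - 4 - 1*96*(-2 + 10)) = 44724 + (2 - 4 - 1*96*8) = 44724 + (2 - 4 - 768) = 44724 - 770 = 43954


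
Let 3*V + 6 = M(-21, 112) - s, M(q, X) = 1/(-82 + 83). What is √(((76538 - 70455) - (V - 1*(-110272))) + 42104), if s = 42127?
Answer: I*√48041 ≈ 219.18*I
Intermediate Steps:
M(q, X) = 1 (M(q, X) = 1/1 = 1)
V = -14044 (V = -2 + (1 - 1*42127)/3 = -2 + (1 - 42127)/3 = -2 + (⅓)*(-42126) = -2 - 14042 = -14044)
√(((76538 - 70455) - (V - 1*(-110272))) + 42104) = √(((76538 - 70455) - (-14044 - 1*(-110272))) + 42104) = √((6083 - (-14044 + 110272)) + 42104) = √((6083 - 1*96228) + 42104) = √((6083 - 96228) + 42104) = √(-90145 + 42104) = √(-48041) = I*√48041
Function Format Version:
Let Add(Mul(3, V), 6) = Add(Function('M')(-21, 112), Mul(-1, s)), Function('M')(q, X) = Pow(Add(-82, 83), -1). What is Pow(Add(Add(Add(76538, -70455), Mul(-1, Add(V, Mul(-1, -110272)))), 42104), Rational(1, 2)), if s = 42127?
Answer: Mul(I, Pow(48041, Rational(1, 2))) ≈ Mul(219.18, I)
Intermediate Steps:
Function('M')(q, X) = 1 (Function('M')(q, X) = Pow(1, -1) = 1)
V = -14044 (V = Add(-2, Mul(Rational(1, 3), Add(1, Mul(-1, 42127)))) = Add(-2, Mul(Rational(1, 3), Add(1, -42127))) = Add(-2, Mul(Rational(1, 3), -42126)) = Add(-2, -14042) = -14044)
Pow(Add(Add(Add(76538, -70455), Mul(-1, Add(V, Mul(-1, -110272)))), 42104), Rational(1, 2)) = Pow(Add(Add(Add(76538, -70455), Mul(-1, Add(-14044, Mul(-1, -110272)))), 42104), Rational(1, 2)) = Pow(Add(Add(6083, Mul(-1, Add(-14044, 110272))), 42104), Rational(1, 2)) = Pow(Add(Add(6083, Mul(-1, 96228)), 42104), Rational(1, 2)) = Pow(Add(Add(6083, -96228), 42104), Rational(1, 2)) = Pow(Add(-90145, 42104), Rational(1, 2)) = Pow(-48041, Rational(1, 2)) = Mul(I, Pow(48041, Rational(1, 2)))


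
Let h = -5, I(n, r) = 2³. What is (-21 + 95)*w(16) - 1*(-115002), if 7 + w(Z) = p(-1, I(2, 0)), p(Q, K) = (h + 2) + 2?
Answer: 114410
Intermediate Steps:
I(n, r) = 8
p(Q, K) = -1 (p(Q, K) = (-5 + 2) + 2 = -3 + 2 = -1)
w(Z) = -8 (w(Z) = -7 - 1 = -8)
(-21 + 95)*w(16) - 1*(-115002) = (-21 + 95)*(-8) - 1*(-115002) = 74*(-8) + 115002 = -592 + 115002 = 114410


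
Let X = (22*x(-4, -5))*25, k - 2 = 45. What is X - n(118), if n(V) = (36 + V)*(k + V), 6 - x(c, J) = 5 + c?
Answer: -22660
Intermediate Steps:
k = 47 (k = 2 + 45 = 47)
x(c, J) = 1 - c (x(c, J) = 6 - (5 + c) = 6 + (-5 - c) = 1 - c)
n(V) = (36 + V)*(47 + V)
X = 2750 (X = (22*(1 - 1*(-4)))*25 = (22*(1 + 4))*25 = (22*5)*25 = 110*25 = 2750)
X - n(118) = 2750 - (1692 + 118**2 + 83*118) = 2750 - (1692 + 13924 + 9794) = 2750 - 1*25410 = 2750 - 25410 = -22660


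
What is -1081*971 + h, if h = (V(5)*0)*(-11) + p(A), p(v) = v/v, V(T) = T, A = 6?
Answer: -1049650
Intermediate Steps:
p(v) = 1
h = 1 (h = (5*0)*(-11) + 1 = 0*(-11) + 1 = 0 + 1 = 1)
-1081*971 + h = -1081*971 + 1 = -1049651 + 1 = -1049650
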